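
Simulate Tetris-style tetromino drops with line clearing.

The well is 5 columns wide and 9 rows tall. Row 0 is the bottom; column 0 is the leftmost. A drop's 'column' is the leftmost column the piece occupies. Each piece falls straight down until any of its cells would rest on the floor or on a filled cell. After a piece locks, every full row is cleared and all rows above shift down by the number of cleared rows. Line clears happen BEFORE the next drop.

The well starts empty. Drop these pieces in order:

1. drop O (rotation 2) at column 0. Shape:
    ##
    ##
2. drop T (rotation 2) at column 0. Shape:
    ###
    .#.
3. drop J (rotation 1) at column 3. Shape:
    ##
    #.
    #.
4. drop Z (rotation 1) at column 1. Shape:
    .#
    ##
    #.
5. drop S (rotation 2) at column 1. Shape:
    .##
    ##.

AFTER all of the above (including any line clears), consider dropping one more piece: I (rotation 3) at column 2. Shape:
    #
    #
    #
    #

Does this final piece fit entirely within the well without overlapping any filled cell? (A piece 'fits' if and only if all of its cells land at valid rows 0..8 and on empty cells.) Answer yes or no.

Drop 1: O rot2 at col 0 lands with bottom-row=0; cleared 0 line(s) (total 0); column heights now [2 2 0 0 0], max=2
Drop 2: T rot2 at col 0 lands with bottom-row=2; cleared 0 line(s) (total 0); column heights now [4 4 4 0 0], max=4
Drop 3: J rot1 at col 3 lands with bottom-row=0; cleared 0 line(s) (total 0); column heights now [4 4 4 3 3], max=4
Drop 4: Z rot1 at col 1 lands with bottom-row=4; cleared 0 line(s) (total 0); column heights now [4 6 7 3 3], max=7
Drop 5: S rot2 at col 1 lands with bottom-row=7; cleared 0 line(s) (total 0); column heights now [4 8 9 9 3], max=9
Test piece I rot3 at col 2 (width 1): heights before test = [4 8 9 9 3]; fits = False

Answer: no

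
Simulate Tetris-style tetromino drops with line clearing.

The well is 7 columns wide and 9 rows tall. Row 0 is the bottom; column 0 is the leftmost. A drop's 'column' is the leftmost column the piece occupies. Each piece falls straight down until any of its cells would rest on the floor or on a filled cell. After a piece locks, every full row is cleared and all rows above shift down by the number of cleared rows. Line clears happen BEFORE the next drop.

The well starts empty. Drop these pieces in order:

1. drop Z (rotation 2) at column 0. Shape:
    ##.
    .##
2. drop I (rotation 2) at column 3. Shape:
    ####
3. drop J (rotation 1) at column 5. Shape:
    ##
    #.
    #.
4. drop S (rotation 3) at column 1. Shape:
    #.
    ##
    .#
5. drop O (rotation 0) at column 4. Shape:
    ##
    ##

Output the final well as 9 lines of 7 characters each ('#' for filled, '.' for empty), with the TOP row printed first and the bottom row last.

Drop 1: Z rot2 at col 0 lands with bottom-row=0; cleared 0 line(s) (total 0); column heights now [2 2 1 0 0 0 0], max=2
Drop 2: I rot2 at col 3 lands with bottom-row=0; cleared 0 line(s) (total 0); column heights now [2 2 1 1 1 1 1], max=2
Drop 3: J rot1 at col 5 lands with bottom-row=1; cleared 0 line(s) (total 0); column heights now [2 2 1 1 1 4 4], max=4
Drop 4: S rot3 at col 1 lands with bottom-row=1; cleared 0 line(s) (total 0); column heights now [2 4 3 1 1 4 4], max=4
Drop 5: O rot0 at col 4 lands with bottom-row=4; cleared 0 line(s) (total 0); column heights now [2 4 3 1 6 6 4], max=6

Answer: .......
.......
.......
....##.
....##.
.#...##
.##..#.
###..#.
.######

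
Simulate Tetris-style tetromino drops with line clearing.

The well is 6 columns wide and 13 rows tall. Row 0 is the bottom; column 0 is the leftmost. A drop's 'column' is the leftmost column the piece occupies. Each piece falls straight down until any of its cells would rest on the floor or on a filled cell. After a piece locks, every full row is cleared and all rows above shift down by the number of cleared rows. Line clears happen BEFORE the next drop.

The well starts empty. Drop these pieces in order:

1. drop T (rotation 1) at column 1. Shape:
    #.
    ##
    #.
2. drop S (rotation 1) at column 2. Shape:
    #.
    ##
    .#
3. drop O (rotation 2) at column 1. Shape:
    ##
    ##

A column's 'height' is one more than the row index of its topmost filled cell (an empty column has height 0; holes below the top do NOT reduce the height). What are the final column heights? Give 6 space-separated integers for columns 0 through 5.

Drop 1: T rot1 at col 1 lands with bottom-row=0; cleared 0 line(s) (total 0); column heights now [0 3 2 0 0 0], max=3
Drop 2: S rot1 at col 2 lands with bottom-row=1; cleared 0 line(s) (total 0); column heights now [0 3 4 3 0 0], max=4
Drop 3: O rot2 at col 1 lands with bottom-row=4; cleared 0 line(s) (total 0); column heights now [0 6 6 3 0 0], max=6

Answer: 0 6 6 3 0 0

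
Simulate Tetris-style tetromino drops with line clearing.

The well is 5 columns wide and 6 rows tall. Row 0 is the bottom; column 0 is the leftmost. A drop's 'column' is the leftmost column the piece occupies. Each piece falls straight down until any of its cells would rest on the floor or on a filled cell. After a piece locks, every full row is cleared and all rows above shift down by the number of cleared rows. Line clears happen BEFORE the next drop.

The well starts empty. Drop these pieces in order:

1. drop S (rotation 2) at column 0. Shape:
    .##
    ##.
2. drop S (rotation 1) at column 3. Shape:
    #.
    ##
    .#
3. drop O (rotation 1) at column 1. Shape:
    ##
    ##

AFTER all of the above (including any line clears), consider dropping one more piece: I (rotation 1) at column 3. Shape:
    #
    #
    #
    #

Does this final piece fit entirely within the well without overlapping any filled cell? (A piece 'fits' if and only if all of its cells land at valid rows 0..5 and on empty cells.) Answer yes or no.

Answer: no

Derivation:
Drop 1: S rot2 at col 0 lands with bottom-row=0; cleared 0 line(s) (total 0); column heights now [1 2 2 0 0], max=2
Drop 2: S rot1 at col 3 lands with bottom-row=0; cleared 0 line(s) (total 0); column heights now [1 2 2 3 2], max=3
Drop 3: O rot1 at col 1 lands with bottom-row=2; cleared 0 line(s) (total 0); column heights now [1 4 4 3 2], max=4
Test piece I rot1 at col 3 (width 1): heights before test = [1 4 4 3 2]; fits = False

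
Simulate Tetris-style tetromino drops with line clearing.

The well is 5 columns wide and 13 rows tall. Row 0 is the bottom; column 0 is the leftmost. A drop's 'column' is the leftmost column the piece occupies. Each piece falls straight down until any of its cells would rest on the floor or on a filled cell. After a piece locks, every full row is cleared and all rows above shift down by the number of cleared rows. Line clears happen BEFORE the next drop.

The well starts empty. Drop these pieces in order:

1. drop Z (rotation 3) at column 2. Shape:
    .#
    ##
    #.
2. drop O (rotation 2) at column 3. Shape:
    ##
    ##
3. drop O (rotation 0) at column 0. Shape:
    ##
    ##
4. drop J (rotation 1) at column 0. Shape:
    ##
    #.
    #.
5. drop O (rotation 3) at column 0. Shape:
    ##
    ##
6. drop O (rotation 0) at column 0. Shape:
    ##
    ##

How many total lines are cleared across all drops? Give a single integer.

Answer: 0

Derivation:
Drop 1: Z rot3 at col 2 lands with bottom-row=0; cleared 0 line(s) (total 0); column heights now [0 0 2 3 0], max=3
Drop 2: O rot2 at col 3 lands with bottom-row=3; cleared 0 line(s) (total 0); column heights now [0 0 2 5 5], max=5
Drop 3: O rot0 at col 0 lands with bottom-row=0; cleared 0 line(s) (total 0); column heights now [2 2 2 5 5], max=5
Drop 4: J rot1 at col 0 lands with bottom-row=2; cleared 0 line(s) (total 0); column heights now [5 5 2 5 5], max=5
Drop 5: O rot3 at col 0 lands with bottom-row=5; cleared 0 line(s) (total 0); column heights now [7 7 2 5 5], max=7
Drop 6: O rot0 at col 0 lands with bottom-row=7; cleared 0 line(s) (total 0); column heights now [9 9 2 5 5], max=9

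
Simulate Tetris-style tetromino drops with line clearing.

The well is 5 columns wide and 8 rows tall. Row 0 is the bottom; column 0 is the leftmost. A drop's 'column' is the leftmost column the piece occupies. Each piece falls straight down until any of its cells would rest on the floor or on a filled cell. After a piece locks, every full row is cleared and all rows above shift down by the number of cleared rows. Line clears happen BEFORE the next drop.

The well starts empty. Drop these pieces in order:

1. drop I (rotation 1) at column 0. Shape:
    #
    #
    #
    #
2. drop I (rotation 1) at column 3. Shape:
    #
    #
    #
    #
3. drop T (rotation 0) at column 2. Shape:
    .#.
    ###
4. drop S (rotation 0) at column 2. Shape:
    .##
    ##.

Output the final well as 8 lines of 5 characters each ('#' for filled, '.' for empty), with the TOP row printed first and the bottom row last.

Answer: ...##
..##.
...#.
..###
#..#.
#..#.
#..#.
#..#.

Derivation:
Drop 1: I rot1 at col 0 lands with bottom-row=0; cleared 0 line(s) (total 0); column heights now [4 0 0 0 0], max=4
Drop 2: I rot1 at col 3 lands with bottom-row=0; cleared 0 line(s) (total 0); column heights now [4 0 0 4 0], max=4
Drop 3: T rot0 at col 2 lands with bottom-row=4; cleared 0 line(s) (total 0); column heights now [4 0 5 6 5], max=6
Drop 4: S rot0 at col 2 lands with bottom-row=6; cleared 0 line(s) (total 0); column heights now [4 0 7 8 8], max=8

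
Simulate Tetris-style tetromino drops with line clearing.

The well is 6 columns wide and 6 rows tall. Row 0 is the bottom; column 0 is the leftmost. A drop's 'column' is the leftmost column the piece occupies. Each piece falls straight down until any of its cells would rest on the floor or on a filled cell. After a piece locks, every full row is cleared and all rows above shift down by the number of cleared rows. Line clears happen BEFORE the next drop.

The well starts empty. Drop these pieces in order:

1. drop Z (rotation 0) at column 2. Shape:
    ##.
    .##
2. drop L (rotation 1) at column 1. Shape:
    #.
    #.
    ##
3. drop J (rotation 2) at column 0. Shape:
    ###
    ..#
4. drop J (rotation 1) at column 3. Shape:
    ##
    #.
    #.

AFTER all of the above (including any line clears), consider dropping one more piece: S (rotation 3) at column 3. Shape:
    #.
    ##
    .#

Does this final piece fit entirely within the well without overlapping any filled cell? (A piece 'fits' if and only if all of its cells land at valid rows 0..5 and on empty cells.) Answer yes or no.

Drop 1: Z rot0 at col 2 lands with bottom-row=0; cleared 0 line(s) (total 0); column heights now [0 0 2 2 1 0], max=2
Drop 2: L rot1 at col 1 lands with bottom-row=2; cleared 0 line(s) (total 0); column heights now [0 5 3 2 1 0], max=5
Drop 3: J rot2 at col 0 lands with bottom-row=4; cleared 0 line(s) (total 0); column heights now [6 6 6 2 1 0], max=6
Drop 4: J rot1 at col 3 lands with bottom-row=2; cleared 0 line(s) (total 0); column heights now [6 6 6 5 5 0], max=6
Test piece S rot3 at col 3 (width 2): heights before test = [6 6 6 5 5 0]; fits = False

Answer: no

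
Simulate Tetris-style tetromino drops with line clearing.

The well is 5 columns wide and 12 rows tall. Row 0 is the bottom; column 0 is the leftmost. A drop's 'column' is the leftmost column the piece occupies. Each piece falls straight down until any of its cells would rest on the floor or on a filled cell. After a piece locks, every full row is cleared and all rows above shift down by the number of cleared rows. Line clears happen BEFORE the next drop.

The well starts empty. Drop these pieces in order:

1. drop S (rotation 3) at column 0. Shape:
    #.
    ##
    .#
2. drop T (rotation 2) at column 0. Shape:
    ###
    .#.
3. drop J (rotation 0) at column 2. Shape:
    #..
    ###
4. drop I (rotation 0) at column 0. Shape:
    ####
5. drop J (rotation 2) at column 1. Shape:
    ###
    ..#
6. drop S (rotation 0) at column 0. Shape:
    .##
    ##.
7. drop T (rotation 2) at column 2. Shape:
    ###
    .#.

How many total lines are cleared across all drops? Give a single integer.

Drop 1: S rot3 at col 0 lands with bottom-row=0; cleared 0 line(s) (total 0); column heights now [3 2 0 0 0], max=3
Drop 2: T rot2 at col 0 lands with bottom-row=2; cleared 0 line(s) (total 0); column heights now [4 4 4 0 0], max=4
Drop 3: J rot0 at col 2 lands with bottom-row=4; cleared 0 line(s) (total 0); column heights now [4 4 6 5 5], max=6
Drop 4: I rot0 at col 0 lands with bottom-row=6; cleared 0 line(s) (total 0); column heights now [7 7 7 7 5], max=7
Drop 5: J rot2 at col 1 lands with bottom-row=7; cleared 0 line(s) (total 0); column heights now [7 9 9 9 5], max=9
Drop 6: S rot0 at col 0 lands with bottom-row=9; cleared 0 line(s) (total 0); column heights now [10 11 11 9 5], max=11
Drop 7: T rot2 at col 2 lands with bottom-row=10; cleared 0 line(s) (total 0); column heights now [10 11 12 12 12], max=12

Answer: 0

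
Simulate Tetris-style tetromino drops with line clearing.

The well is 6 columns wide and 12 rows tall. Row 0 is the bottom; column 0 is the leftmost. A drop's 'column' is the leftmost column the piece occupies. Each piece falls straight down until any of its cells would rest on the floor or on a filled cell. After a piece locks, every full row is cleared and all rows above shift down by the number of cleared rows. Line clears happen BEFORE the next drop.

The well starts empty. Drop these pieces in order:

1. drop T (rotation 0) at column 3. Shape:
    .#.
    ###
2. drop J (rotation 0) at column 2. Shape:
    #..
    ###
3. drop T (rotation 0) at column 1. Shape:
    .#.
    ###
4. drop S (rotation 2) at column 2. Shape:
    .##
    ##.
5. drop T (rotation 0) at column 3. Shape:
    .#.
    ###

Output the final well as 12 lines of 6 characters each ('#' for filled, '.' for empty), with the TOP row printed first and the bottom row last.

Drop 1: T rot0 at col 3 lands with bottom-row=0; cleared 0 line(s) (total 0); column heights now [0 0 0 1 2 1], max=2
Drop 2: J rot0 at col 2 lands with bottom-row=2; cleared 0 line(s) (total 0); column heights now [0 0 4 3 3 1], max=4
Drop 3: T rot0 at col 1 lands with bottom-row=4; cleared 0 line(s) (total 0); column heights now [0 5 6 5 3 1], max=6
Drop 4: S rot2 at col 2 lands with bottom-row=6; cleared 0 line(s) (total 0); column heights now [0 5 7 8 8 1], max=8
Drop 5: T rot0 at col 3 lands with bottom-row=8; cleared 0 line(s) (total 0); column heights now [0 5 7 9 10 9], max=10

Answer: ......
......
....#.
...###
...##.
..##..
..#...
.###..
..#...
..###.
....#.
...###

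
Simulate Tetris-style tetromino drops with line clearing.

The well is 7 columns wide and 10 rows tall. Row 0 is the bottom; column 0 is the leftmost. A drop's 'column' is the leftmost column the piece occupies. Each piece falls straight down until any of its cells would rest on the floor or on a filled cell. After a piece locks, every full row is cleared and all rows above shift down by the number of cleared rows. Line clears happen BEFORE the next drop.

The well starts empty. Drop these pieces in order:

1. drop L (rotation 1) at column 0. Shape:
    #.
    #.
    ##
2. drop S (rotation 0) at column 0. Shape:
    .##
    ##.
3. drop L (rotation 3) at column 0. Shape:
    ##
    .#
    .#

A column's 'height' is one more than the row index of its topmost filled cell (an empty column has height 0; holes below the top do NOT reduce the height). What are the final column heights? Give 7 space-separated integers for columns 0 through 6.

Answer: 8 8 5 0 0 0 0

Derivation:
Drop 1: L rot1 at col 0 lands with bottom-row=0; cleared 0 line(s) (total 0); column heights now [3 1 0 0 0 0 0], max=3
Drop 2: S rot0 at col 0 lands with bottom-row=3; cleared 0 line(s) (total 0); column heights now [4 5 5 0 0 0 0], max=5
Drop 3: L rot3 at col 0 lands with bottom-row=5; cleared 0 line(s) (total 0); column heights now [8 8 5 0 0 0 0], max=8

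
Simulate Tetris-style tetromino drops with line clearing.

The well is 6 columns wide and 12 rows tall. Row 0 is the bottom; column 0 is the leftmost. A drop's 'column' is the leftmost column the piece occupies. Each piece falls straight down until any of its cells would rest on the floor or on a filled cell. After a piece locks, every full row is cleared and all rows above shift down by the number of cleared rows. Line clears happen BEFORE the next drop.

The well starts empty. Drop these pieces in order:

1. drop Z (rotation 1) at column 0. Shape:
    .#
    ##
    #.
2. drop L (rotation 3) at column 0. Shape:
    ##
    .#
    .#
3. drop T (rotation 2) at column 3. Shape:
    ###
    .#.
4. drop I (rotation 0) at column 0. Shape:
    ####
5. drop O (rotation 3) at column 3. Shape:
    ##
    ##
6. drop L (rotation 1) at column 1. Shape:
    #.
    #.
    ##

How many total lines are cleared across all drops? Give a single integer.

Drop 1: Z rot1 at col 0 lands with bottom-row=0; cleared 0 line(s) (total 0); column heights now [2 3 0 0 0 0], max=3
Drop 2: L rot3 at col 0 lands with bottom-row=3; cleared 0 line(s) (total 0); column heights now [6 6 0 0 0 0], max=6
Drop 3: T rot2 at col 3 lands with bottom-row=0; cleared 0 line(s) (total 0); column heights now [6 6 0 2 2 2], max=6
Drop 4: I rot0 at col 0 lands with bottom-row=6; cleared 0 line(s) (total 0); column heights now [7 7 7 7 2 2], max=7
Drop 5: O rot3 at col 3 lands with bottom-row=7; cleared 0 line(s) (total 0); column heights now [7 7 7 9 9 2], max=9
Drop 6: L rot1 at col 1 lands with bottom-row=7; cleared 0 line(s) (total 0); column heights now [7 10 8 9 9 2], max=10

Answer: 0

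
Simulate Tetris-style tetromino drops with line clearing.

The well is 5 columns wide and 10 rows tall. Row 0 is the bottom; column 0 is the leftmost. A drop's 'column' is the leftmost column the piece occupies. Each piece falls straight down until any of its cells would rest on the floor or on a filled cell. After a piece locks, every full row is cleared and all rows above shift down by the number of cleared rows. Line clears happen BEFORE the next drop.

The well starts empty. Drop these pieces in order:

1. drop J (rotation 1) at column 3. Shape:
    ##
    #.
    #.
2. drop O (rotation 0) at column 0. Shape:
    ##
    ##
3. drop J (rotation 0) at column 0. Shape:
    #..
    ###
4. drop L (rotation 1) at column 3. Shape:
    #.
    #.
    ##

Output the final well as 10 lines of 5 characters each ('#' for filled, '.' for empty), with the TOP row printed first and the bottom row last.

Drop 1: J rot1 at col 3 lands with bottom-row=0; cleared 0 line(s) (total 0); column heights now [0 0 0 3 3], max=3
Drop 2: O rot0 at col 0 lands with bottom-row=0; cleared 0 line(s) (total 0); column heights now [2 2 0 3 3], max=3
Drop 3: J rot0 at col 0 lands with bottom-row=2; cleared 1 line(s) (total 1); column heights now [3 2 0 2 0], max=3
Drop 4: L rot1 at col 3 lands with bottom-row=2; cleared 0 line(s) (total 1); column heights now [3 2 0 5 3], max=5

Answer: .....
.....
.....
.....
.....
...#.
...#.
#..##
##.#.
##.#.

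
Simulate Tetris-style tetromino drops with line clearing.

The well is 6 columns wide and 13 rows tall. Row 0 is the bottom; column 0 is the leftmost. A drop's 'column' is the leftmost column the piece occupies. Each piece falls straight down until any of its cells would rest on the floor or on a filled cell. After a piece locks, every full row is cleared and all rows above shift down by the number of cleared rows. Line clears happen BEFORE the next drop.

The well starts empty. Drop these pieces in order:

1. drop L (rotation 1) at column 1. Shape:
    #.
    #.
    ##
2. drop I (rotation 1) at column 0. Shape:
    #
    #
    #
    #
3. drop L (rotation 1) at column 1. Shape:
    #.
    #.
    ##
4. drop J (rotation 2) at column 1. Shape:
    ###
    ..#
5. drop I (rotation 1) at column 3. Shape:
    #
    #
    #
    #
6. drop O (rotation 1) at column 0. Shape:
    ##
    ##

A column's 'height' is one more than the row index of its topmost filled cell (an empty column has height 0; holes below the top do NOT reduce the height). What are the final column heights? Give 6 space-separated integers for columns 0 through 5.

Drop 1: L rot1 at col 1 lands with bottom-row=0; cleared 0 line(s) (total 0); column heights now [0 3 1 0 0 0], max=3
Drop 2: I rot1 at col 0 lands with bottom-row=0; cleared 0 line(s) (total 0); column heights now [4 3 1 0 0 0], max=4
Drop 3: L rot1 at col 1 lands with bottom-row=3; cleared 0 line(s) (total 0); column heights now [4 6 4 0 0 0], max=6
Drop 4: J rot2 at col 1 lands with bottom-row=5; cleared 0 line(s) (total 0); column heights now [4 7 7 7 0 0], max=7
Drop 5: I rot1 at col 3 lands with bottom-row=7; cleared 0 line(s) (total 0); column heights now [4 7 7 11 0 0], max=11
Drop 6: O rot1 at col 0 lands with bottom-row=7; cleared 0 line(s) (total 0); column heights now [9 9 7 11 0 0], max=11

Answer: 9 9 7 11 0 0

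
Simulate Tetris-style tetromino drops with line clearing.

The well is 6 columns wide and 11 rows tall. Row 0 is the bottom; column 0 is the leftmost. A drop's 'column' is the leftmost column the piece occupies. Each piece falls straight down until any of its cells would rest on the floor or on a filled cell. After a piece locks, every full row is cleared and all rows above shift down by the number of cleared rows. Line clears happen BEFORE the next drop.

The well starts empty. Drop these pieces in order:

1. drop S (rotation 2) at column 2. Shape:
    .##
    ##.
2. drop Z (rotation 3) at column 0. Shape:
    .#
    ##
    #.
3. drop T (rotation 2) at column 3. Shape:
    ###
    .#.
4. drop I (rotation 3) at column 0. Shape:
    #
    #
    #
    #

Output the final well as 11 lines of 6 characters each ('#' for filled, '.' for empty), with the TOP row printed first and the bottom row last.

Drop 1: S rot2 at col 2 lands with bottom-row=0; cleared 0 line(s) (total 0); column heights now [0 0 1 2 2 0], max=2
Drop 2: Z rot3 at col 0 lands with bottom-row=0; cleared 0 line(s) (total 0); column heights now [2 3 1 2 2 0], max=3
Drop 3: T rot2 at col 3 lands with bottom-row=2; cleared 0 line(s) (total 0); column heights now [2 3 1 4 4 4], max=4
Drop 4: I rot3 at col 0 lands with bottom-row=2; cleared 0 line(s) (total 0); column heights now [6 3 1 4 4 4], max=6

Answer: ......
......
......
......
......
#.....
#.....
#..###
##..#.
##.##.
#.##..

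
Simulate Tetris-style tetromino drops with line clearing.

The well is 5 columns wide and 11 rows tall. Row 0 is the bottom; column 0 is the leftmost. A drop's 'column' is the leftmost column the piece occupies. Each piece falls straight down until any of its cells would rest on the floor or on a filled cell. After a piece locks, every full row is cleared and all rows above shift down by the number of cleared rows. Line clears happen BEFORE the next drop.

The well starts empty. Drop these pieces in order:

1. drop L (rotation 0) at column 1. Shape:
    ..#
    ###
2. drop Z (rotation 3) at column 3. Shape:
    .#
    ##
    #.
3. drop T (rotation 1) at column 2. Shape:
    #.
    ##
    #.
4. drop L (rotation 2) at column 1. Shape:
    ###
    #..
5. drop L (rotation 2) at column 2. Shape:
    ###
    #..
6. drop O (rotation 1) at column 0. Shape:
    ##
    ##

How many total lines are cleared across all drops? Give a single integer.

Drop 1: L rot0 at col 1 lands with bottom-row=0; cleared 0 line(s) (total 0); column heights now [0 1 1 2 0], max=2
Drop 2: Z rot3 at col 3 lands with bottom-row=2; cleared 0 line(s) (total 0); column heights now [0 1 1 4 5], max=5
Drop 3: T rot1 at col 2 lands with bottom-row=3; cleared 0 line(s) (total 0); column heights now [0 1 6 5 5], max=6
Drop 4: L rot2 at col 1 lands with bottom-row=5; cleared 0 line(s) (total 0); column heights now [0 7 7 7 5], max=7
Drop 5: L rot2 at col 2 lands with bottom-row=7; cleared 0 line(s) (total 0); column heights now [0 7 9 9 9], max=9
Drop 6: O rot1 at col 0 lands with bottom-row=7; cleared 1 line(s) (total 1); column heights now [8 8 8 7 5], max=8

Answer: 1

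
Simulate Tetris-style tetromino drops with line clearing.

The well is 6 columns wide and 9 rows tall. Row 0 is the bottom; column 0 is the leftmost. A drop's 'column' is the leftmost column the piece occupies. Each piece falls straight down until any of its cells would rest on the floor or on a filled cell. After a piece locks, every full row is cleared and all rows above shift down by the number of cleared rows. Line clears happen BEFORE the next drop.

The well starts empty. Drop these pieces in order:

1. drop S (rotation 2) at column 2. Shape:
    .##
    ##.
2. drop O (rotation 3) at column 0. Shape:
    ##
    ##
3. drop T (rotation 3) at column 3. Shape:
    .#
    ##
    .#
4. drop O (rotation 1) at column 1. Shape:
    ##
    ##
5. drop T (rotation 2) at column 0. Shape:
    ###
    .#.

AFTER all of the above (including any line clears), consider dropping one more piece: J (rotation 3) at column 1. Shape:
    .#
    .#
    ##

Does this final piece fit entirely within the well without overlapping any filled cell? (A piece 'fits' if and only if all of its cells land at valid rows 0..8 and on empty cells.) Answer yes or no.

Drop 1: S rot2 at col 2 lands with bottom-row=0; cleared 0 line(s) (total 0); column heights now [0 0 1 2 2 0], max=2
Drop 2: O rot3 at col 0 lands with bottom-row=0; cleared 0 line(s) (total 0); column heights now [2 2 1 2 2 0], max=2
Drop 3: T rot3 at col 3 lands with bottom-row=2; cleared 0 line(s) (total 0); column heights now [2 2 1 4 5 0], max=5
Drop 4: O rot1 at col 1 lands with bottom-row=2; cleared 0 line(s) (total 0); column heights now [2 4 4 4 5 0], max=5
Drop 5: T rot2 at col 0 lands with bottom-row=4; cleared 0 line(s) (total 0); column heights now [6 6 6 4 5 0], max=6
Test piece J rot3 at col 1 (width 2): heights before test = [6 6 6 4 5 0]; fits = True

Answer: yes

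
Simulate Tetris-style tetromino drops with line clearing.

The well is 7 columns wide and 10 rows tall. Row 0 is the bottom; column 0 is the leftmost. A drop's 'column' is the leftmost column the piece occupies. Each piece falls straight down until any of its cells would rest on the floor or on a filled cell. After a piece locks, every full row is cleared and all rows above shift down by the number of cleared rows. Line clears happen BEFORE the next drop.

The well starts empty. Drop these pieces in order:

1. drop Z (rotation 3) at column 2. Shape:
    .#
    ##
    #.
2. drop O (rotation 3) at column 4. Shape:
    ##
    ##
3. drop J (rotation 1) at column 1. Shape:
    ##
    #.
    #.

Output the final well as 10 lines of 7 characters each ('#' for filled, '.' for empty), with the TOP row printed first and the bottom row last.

Answer: .......
.......
.......
.......
.......
.......
.......
.###...
.#####.
.##.##.

Derivation:
Drop 1: Z rot3 at col 2 lands with bottom-row=0; cleared 0 line(s) (total 0); column heights now [0 0 2 3 0 0 0], max=3
Drop 2: O rot3 at col 4 lands with bottom-row=0; cleared 0 line(s) (total 0); column heights now [0 0 2 3 2 2 0], max=3
Drop 3: J rot1 at col 1 lands with bottom-row=0; cleared 0 line(s) (total 0); column heights now [0 3 3 3 2 2 0], max=3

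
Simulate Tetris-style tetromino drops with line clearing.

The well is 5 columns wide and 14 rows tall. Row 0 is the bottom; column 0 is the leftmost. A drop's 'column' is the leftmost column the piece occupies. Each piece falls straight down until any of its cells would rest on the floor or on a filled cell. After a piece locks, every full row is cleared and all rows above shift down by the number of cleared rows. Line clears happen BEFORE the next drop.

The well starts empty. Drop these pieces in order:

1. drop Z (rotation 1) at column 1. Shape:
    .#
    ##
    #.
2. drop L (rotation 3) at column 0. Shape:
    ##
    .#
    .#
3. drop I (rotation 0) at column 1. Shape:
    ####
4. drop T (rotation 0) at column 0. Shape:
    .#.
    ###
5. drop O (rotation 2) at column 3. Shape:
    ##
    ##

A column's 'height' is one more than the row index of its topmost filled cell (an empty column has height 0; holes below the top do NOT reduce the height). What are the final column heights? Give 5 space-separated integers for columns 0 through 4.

Drop 1: Z rot1 at col 1 lands with bottom-row=0; cleared 0 line(s) (total 0); column heights now [0 2 3 0 0], max=3
Drop 2: L rot3 at col 0 lands with bottom-row=2; cleared 0 line(s) (total 0); column heights now [5 5 3 0 0], max=5
Drop 3: I rot0 at col 1 lands with bottom-row=5; cleared 0 line(s) (total 0); column heights now [5 6 6 6 6], max=6
Drop 4: T rot0 at col 0 lands with bottom-row=6; cleared 0 line(s) (total 0); column heights now [7 8 7 6 6], max=8
Drop 5: O rot2 at col 3 lands with bottom-row=6; cleared 1 line(s) (total 1); column heights now [5 7 6 7 7], max=7

Answer: 5 7 6 7 7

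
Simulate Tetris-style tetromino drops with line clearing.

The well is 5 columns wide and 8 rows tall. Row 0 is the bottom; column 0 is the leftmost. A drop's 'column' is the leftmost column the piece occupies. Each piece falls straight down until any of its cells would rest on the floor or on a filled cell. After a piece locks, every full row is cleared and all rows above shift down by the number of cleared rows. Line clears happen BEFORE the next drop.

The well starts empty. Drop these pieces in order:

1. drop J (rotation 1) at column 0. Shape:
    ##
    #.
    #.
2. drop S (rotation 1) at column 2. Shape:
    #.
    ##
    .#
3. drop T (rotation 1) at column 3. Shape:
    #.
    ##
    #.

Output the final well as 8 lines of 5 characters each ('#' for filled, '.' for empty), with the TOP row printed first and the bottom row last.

Drop 1: J rot1 at col 0 lands with bottom-row=0; cleared 0 line(s) (total 0); column heights now [3 3 0 0 0], max=3
Drop 2: S rot1 at col 2 lands with bottom-row=0; cleared 0 line(s) (total 0); column heights now [3 3 3 2 0], max=3
Drop 3: T rot1 at col 3 lands with bottom-row=2; cleared 0 line(s) (total 0); column heights now [3 3 3 5 4], max=5

Answer: .....
.....
.....
...#.
...##
####.
#.##.
#..#.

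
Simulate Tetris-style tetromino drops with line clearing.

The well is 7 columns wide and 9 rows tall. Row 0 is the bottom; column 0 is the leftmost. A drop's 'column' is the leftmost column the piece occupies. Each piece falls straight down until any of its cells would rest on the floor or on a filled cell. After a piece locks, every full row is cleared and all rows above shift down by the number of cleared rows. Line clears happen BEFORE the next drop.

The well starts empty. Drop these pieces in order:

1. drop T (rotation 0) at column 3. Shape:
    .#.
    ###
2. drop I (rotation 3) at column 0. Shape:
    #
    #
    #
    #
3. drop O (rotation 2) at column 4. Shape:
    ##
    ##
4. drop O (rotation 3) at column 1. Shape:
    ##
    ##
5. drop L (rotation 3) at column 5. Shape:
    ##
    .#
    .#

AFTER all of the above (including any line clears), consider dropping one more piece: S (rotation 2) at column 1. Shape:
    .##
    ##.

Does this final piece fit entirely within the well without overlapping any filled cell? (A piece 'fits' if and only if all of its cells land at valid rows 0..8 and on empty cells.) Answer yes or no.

Drop 1: T rot0 at col 3 lands with bottom-row=0; cleared 0 line(s) (total 0); column heights now [0 0 0 1 2 1 0], max=2
Drop 2: I rot3 at col 0 lands with bottom-row=0; cleared 0 line(s) (total 0); column heights now [4 0 0 1 2 1 0], max=4
Drop 3: O rot2 at col 4 lands with bottom-row=2; cleared 0 line(s) (total 0); column heights now [4 0 0 1 4 4 0], max=4
Drop 4: O rot3 at col 1 lands with bottom-row=0; cleared 0 line(s) (total 0); column heights now [4 2 2 1 4 4 0], max=4
Drop 5: L rot3 at col 5 lands with bottom-row=2; cleared 0 line(s) (total 0); column heights now [4 2 2 1 4 5 5], max=5
Test piece S rot2 at col 1 (width 3): heights before test = [4 2 2 1 4 5 5]; fits = True

Answer: yes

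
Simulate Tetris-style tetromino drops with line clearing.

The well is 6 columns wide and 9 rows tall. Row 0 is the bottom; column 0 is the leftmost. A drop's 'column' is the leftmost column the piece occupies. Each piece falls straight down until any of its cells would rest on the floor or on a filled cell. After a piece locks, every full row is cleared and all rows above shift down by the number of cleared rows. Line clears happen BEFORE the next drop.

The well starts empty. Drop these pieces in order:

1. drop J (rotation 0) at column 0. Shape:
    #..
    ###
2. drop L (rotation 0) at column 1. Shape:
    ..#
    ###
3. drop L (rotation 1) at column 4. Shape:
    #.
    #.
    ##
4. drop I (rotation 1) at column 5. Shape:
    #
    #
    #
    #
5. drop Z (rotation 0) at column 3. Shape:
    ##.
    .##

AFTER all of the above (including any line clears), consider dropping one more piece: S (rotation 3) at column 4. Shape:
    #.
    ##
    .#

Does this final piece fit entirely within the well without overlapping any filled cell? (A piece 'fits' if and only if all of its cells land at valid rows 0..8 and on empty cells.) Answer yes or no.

Drop 1: J rot0 at col 0 lands with bottom-row=0; cleared 0 line(s) (total 0); column heights now [2 1 1 0 0 0], max=2
Drop 2: L rot0 at col 1 lands with bottom-row=1; cleared 0 line(s) (total 0); column heights now [2 2 2 3 0 0], max=3
Drop 3: L rot1 at col 4 lands with bottom-row=0; cleared 0 line(s) (total 0); column heights now [2 2 2 3 3 1], max=3
Drop 4: I rot1 at col 5 lands with bottom-row=1; cleared 1 line(s) (total 1); column heights now [1 1 1 2 2 4], max=4
Drop 5: Z rot0 at col 3 lands with bottom-row=4; cleared 0 line(s) (total 1); column heights now [1 1 1 6 6 5], max=6
Test piece S rot3 at col 4 (width 2): heights before test = [1 1 1 6 6 5]; fits = True

Answer: yes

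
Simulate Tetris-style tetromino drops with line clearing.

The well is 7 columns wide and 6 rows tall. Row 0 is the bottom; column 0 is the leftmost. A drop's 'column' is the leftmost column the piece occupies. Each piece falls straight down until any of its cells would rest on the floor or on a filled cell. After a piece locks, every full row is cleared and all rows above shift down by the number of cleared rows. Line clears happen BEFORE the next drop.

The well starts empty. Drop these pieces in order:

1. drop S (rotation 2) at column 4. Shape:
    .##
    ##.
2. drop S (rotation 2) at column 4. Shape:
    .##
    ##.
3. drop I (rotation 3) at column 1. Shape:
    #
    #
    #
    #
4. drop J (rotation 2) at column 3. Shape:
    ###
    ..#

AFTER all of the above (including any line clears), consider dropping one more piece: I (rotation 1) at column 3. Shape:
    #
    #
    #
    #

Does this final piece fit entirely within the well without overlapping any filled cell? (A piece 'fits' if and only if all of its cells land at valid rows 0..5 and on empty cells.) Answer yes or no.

Drop 1: S rot2 at col 4 lands with bottom-row=0; cleared 0 line(s) (total 0); column heights now [0 0 0 0 1 2 2], max=2
Drop 2: S rot2 at col 4 lands with bottom-row=2; cleared 0 line(s) (total 0); column heights now [0 0 0 0 3 4 4], max=4
Drop 3: I rot3 at col 1 lands with bottom-row=0; cleared 0 line(s) (total 0); column heights now [0 4 0 0 3 4 4], max=4
Drop 4: J rot2 at col 3 lands with bottom-row=4; cleared 0 line(s) (total 0); column heights now [0 4 0 6 6 6 4], max=6
Test piece I rot1 at col 3 (width 1): heights before test = [0 4 0 6 6 6 4]; fits = False

Answer: no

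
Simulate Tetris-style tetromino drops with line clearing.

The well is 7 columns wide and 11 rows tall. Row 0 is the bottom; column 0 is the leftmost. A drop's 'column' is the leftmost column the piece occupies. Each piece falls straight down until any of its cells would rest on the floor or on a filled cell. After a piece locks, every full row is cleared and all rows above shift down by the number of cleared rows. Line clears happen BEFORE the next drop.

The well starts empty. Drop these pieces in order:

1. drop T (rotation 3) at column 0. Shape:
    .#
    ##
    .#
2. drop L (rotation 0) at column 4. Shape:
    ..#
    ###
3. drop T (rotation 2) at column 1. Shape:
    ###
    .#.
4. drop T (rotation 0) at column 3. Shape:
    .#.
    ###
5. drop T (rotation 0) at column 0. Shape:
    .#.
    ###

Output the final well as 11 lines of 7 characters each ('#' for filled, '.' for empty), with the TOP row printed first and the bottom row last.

Drop 1: T rot3 at col 0 lands with bottom-row=0; cleared 0 line(s) (total 0); column heights now [2 3 0 0 0 0 0], max=3
Drop 2: L rot0 at col 4 lands with bottom-row=0; cleared 0 line(s) (total 0); column heights now [2 3 0 0 1 1 2], max=3
Drop 3: T rot2 at col 1 lands with bottom-row=2; cleared 0 line(s) (total 0); column heights now [2 4 4 4 1 1 2], max=4
Drop 4: T rot0 at col 3 lands with bottom-row=4; cleared 0 line(s) (total 0); column heights now [2 4 4 5 6 5 2], max=6
Drop 5: T rot0 at col 0 lands with bottom-row=4; cleared 0 line(s) (total 0); column heights now [5 6 5 5 6 5 2], max=6

Answer: .......
.......
.......
.......
.......
.#..#..
######.
.###...
.##....
##....#
.#..###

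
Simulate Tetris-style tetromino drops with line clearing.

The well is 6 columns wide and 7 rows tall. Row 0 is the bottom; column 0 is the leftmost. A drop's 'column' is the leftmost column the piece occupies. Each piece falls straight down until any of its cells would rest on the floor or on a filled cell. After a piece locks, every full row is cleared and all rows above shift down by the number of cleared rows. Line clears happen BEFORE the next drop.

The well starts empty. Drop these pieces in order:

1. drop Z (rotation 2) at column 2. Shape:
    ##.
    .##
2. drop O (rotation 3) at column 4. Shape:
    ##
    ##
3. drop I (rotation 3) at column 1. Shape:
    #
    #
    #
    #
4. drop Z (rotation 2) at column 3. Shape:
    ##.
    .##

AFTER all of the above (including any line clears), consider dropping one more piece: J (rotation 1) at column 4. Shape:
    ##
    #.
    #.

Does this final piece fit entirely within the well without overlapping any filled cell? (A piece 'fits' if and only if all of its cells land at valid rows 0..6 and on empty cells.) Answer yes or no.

Drop 1: Z rot2 at col 2 lands with bottom-row=0; cleared 0 line(s) (total 0); column heights now [0 0 2 2 1 0], max=2
Drop 2: O rot3 at col 4 lands with bottom-row=1; cleared 0 line(s) (total 0); column heights now [0 0 2 2 3 3], max=3
Drop 3: I rot3 at col 1 lands with bottom-row=0; cleared 0 line(s) (total 0); column heights now [0 4 2 2 3 3], max=4
Drop 4: Z rot2 at col 3 lands with bottom-row=3; cleared 0 line(s) (total 0); column heights now [0 4 2 5 5 4], max=5
Test piece J rot1 at col 4 (width 2): heights before test = [0 4 2 5 5 4]; fits = False

Answer: no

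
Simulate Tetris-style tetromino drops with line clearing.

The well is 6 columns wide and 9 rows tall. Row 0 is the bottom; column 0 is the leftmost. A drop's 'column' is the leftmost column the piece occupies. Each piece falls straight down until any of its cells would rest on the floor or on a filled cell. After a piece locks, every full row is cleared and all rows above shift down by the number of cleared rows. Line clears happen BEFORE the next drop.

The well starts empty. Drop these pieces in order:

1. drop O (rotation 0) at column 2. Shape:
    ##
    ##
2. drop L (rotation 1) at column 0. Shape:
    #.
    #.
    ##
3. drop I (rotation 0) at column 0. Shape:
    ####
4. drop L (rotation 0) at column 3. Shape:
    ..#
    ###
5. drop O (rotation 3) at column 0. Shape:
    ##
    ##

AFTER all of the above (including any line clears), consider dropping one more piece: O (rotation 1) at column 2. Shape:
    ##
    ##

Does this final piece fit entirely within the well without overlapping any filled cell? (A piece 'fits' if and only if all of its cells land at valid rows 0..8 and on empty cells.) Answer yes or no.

Answer: yes

Derivation:
Drop 1: O rot0 at col 2 lands with bottom-row=0; cleared 0 line(s) (total 0); column heights now [0 0 2 2 0 0], max=2
Drop 2: L rot1 at col 0 lands with bottom-row=0; cleared 0 line(s) (total 0); column heights now [3 1 2 2 0 0], max=3
Drop 3: I rot0 at col 0 lands with bottom-row=3; cleared 0 line(s) (total 0); column heights now [4 4 4 4 0 0], max=4
Drop 4: L rot0 at col 3 lands with bottom-row=4; cleared 0 line(s) (total 0); column heights now [4 4 4 5 5 6], max=6
Drop 5: O rot3 at col 0 lands with bottom-row=4; cleared 0 line(s) (total 0); column heights now [6 6 4 5 5 6], max=6
Test piece O rot1 at col 2 (width 2): heights before test = [6 6 4 5 5 6]; fits = True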